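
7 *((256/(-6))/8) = -112/3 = -37.33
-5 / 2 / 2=-5 / 4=-1.25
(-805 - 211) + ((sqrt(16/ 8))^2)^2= -1012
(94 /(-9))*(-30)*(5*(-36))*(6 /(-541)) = 625.51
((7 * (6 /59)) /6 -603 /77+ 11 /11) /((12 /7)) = -10165 /2596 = -3.92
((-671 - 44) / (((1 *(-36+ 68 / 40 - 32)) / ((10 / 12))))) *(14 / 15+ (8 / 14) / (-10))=25300 / 3213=7.87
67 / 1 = 67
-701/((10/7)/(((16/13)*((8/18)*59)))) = -9264416/585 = -15836.61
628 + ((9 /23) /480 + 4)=2325763 /3680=632.00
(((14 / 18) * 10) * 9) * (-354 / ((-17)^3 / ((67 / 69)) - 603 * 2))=553420 / 139933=3.95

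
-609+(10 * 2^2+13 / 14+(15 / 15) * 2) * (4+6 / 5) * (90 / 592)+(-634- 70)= -2650219 / 2072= -1279.06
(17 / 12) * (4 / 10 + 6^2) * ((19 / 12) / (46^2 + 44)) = 29393 / 777600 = 0.04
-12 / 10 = -6 / 5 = -1.20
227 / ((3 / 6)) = 454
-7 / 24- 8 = -199 / 24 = -8.29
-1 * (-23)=23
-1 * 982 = -982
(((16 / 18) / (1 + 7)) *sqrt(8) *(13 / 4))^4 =28561 / 26244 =1.09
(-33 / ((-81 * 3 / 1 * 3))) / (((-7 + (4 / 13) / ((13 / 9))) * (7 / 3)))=-1859 / 650349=-0.00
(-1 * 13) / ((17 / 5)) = -65 / 17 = -3.82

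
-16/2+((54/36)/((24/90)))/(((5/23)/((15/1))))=3041/8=380.12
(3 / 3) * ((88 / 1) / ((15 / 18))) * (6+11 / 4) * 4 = 3696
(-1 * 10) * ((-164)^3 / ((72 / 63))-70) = 38596460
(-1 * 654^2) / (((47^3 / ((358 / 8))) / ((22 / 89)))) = -421086402 / 9240247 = -45.57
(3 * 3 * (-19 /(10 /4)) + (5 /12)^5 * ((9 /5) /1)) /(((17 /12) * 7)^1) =-9452491 /1370880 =-6.90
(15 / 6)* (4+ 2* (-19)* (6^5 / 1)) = -738710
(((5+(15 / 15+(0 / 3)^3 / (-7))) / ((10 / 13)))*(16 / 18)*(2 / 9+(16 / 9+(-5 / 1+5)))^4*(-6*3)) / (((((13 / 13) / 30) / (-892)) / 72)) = 3847274496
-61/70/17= -61/1190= -0.05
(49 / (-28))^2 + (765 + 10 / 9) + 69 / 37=4108093 / 5328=771.04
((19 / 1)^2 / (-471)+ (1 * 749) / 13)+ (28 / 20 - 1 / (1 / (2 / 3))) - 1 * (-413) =470.58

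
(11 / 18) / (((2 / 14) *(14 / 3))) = 11 / 12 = 0.92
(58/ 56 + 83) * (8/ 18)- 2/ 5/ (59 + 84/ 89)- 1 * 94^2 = -14786363839/ 1680525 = -8798.66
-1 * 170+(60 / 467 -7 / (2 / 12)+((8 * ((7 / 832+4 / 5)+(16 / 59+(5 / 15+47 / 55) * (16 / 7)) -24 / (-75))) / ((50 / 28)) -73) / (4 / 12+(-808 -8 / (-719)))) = -3634589222562598427 / 17160157117317500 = -211.80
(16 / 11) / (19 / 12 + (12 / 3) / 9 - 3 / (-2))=576 / 1397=0.41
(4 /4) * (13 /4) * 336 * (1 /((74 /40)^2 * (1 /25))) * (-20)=-218400000 /1369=-159532.51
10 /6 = 5 /3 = 1.67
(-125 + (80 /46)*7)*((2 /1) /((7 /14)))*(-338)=3508440 /23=152540.87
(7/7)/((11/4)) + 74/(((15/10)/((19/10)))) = 15526/165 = 94.10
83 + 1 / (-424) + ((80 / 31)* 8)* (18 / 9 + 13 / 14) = 13199327 / 92008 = 143.46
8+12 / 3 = 12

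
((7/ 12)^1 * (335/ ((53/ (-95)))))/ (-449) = 222775/ 285564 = 0.78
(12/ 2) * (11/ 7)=66/ 7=9.43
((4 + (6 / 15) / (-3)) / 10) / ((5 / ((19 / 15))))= 0.10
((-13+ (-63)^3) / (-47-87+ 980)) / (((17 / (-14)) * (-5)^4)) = 350084 / 898875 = 0.39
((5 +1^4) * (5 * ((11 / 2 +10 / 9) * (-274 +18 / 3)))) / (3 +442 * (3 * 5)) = -2380 / 297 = -8.01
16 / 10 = 8 / 5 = 1.60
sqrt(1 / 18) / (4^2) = sqrt(2) / 96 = 0.01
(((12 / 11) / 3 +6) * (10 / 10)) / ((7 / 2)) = 20 / 11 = 1.82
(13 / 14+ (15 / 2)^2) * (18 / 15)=4803 / 70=68.61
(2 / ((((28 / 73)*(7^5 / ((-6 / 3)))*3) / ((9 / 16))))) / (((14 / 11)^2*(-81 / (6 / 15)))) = 8833 / 24903940320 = 0.00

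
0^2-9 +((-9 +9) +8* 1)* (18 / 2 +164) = 1375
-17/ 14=-1.21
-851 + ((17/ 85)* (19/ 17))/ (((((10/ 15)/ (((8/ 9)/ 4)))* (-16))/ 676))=-871231/ 1020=-854.15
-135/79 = -1.71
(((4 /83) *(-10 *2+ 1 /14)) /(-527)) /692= 9 /3417442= 0.00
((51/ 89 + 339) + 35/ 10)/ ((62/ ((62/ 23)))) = 61067/ 4094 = 14.92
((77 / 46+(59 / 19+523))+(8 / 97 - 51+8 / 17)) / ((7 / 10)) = 3439718165 / 5044291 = 681.90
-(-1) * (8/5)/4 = 2/5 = 0.40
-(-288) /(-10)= -144 /5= -28.80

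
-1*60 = -60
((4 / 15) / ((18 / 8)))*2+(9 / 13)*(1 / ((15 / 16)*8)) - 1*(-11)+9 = 35678 / 1755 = 20.33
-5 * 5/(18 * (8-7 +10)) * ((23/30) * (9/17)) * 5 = -575/2244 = -0.26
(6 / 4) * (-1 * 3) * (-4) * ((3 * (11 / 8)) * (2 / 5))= 297 / 10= 29.70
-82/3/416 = -41/624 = -0.07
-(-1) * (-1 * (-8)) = 8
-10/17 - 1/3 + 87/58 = 0.58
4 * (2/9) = 8/9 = 0.89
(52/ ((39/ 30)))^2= 1600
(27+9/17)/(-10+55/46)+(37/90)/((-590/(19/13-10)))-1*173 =-2066795761/11735100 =-176.12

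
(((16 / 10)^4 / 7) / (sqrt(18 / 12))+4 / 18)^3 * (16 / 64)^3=0.02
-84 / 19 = -4.42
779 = 779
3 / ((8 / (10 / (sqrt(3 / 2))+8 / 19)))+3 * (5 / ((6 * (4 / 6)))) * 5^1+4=5 * sqrt(6) / 4+1741 / 76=25.97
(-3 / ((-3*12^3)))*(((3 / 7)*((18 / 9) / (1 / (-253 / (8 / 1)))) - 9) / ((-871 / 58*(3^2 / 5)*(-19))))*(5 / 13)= -244325 / 15613782912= -0.00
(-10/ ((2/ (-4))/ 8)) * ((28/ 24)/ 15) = 112/ 9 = 12.44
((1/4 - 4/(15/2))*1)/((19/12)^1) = -0.18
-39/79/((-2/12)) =234/79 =2.96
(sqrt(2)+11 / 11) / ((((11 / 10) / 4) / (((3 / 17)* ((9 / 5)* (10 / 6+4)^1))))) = 72 / 11+72* sqrt(2) / 11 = 15.80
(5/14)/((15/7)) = 1/6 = 0.17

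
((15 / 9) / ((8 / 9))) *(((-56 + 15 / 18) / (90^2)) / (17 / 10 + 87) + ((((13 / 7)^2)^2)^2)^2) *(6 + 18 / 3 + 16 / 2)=14342456080994676518208445 / 19101490901072984376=750855.32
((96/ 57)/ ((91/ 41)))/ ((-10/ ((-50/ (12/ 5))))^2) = 51250/ 15561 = 3.29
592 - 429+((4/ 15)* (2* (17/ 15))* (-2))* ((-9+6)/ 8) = 12259/ 75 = 163.45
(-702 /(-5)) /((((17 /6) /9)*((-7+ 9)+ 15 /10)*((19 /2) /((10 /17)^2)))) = 3032640 /653429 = 4.64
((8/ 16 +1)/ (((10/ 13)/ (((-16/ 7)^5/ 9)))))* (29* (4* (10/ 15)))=-790626304/ 756315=-1045.37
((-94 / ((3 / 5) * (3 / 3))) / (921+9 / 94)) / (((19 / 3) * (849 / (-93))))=44180 / 15017961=0.00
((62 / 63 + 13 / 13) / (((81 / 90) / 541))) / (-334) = -338125 / 94689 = -3.57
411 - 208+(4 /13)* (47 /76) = 50188 /247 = 203.19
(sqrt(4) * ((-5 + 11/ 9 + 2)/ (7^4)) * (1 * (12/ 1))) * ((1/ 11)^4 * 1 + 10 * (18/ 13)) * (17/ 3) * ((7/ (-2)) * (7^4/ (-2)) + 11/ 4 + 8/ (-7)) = -168732449395648/ 28790340579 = -5860.73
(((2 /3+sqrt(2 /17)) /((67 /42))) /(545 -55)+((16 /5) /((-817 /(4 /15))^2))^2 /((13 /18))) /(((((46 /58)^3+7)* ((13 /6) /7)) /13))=219501* sqrt(34) /520779275+7945991552206259795002 /1663441859811968202890625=0.01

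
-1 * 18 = -18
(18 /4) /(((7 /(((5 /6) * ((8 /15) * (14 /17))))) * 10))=2 /85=0.02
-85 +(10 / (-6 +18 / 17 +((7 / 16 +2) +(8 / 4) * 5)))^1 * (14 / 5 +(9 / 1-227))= -758659 / 2039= -372.07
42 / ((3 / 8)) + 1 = 113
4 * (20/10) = 8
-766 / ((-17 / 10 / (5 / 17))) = 38300 / 289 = 132.53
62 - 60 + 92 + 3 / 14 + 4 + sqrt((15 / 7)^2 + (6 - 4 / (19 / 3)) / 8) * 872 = 1375 / 14 + 436 * sqrt(372381) / 133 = 2098.67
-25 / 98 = -0.26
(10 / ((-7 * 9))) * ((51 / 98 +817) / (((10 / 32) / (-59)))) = 75630448 / 3087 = 24499.66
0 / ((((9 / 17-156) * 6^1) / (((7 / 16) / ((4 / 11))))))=0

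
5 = 5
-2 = -2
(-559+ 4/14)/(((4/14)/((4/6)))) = -3911/3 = -1303.67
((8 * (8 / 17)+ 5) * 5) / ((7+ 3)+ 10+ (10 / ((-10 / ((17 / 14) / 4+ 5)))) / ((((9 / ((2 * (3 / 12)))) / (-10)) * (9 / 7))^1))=3576 / 1819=1.97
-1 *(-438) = 438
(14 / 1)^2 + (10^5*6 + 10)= 600206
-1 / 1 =-1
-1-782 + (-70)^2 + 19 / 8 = 4119.38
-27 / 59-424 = -25043 / 59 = -424.46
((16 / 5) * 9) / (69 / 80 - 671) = -2304 / 53611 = -0.04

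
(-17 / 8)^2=289 / 64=4.52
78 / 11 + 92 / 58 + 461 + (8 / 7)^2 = 7361939 / 15631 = 470.98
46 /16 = 23 /8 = 2.88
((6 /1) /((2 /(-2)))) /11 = -6 /11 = -0.55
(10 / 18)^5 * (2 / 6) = 3125 / 177147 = 0.02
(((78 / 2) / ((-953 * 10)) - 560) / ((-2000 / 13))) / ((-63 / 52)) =-901925791 / 300195000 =-3.00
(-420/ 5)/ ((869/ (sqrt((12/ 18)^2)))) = -56/ 869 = -0.06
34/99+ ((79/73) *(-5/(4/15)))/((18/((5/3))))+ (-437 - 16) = -26279417/57816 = -454.54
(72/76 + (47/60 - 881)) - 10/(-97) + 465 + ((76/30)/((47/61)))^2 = -1477922594237/3664068300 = -403.36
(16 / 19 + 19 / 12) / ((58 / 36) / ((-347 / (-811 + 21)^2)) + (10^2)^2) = 82239 / 240817400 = 0.00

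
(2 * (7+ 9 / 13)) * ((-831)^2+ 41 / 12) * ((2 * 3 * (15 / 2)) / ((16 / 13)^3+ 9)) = 1050348477750 / 23869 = 44004712.29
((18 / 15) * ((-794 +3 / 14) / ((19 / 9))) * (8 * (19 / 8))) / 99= -33339 / 385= -86.59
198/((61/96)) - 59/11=205489/671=306.24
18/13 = 1.38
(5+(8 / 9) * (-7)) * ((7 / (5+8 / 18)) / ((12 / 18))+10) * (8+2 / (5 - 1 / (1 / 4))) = -9185 / 63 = -145.79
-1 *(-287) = 287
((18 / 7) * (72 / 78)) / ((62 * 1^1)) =108 / 2821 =0.04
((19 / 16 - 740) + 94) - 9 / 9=-10333 / 16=-645.81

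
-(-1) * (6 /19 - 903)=-17151 /19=-902.68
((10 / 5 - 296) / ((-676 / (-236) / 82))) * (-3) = 25249.21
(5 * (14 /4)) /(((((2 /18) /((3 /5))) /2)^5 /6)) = 9642465504 /625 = 15427944.81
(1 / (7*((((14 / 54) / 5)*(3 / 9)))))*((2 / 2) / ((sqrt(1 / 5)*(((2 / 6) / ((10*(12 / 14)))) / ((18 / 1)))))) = 1312200*sqrt(5) / 343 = 8554.43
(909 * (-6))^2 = 29746116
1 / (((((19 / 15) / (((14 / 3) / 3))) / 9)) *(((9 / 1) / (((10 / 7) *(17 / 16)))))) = 425 / 228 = 1.86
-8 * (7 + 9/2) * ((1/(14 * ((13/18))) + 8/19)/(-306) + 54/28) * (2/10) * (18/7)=-93790136/1028755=-91.17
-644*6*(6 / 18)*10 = -12880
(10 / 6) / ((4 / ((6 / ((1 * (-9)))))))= -0.28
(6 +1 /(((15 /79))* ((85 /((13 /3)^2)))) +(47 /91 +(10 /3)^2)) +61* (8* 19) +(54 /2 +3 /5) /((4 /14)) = 9802548451 /1044225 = 9387.39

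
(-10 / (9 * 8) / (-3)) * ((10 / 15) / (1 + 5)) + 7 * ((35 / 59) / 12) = 5035 / 14337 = 0.35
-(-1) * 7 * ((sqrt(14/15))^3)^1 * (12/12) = 98 * sqrt(210)/225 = 6.31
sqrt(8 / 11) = 2 *sqrt(22) / 11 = 0.85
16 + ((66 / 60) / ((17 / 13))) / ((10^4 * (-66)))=163199987 / 10200000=16.00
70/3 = 23.33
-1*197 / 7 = -197 / 7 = -28.14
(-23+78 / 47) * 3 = -64.02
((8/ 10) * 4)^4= 65536/ 625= 104.86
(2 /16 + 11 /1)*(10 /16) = 445 /64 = 6.95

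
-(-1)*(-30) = -30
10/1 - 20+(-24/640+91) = 6477/80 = 80.96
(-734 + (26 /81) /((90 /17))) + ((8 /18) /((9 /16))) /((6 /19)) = -2666089 /3645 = -731.44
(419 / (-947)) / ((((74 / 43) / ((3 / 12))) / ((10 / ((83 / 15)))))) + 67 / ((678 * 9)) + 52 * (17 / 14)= 15661387707947 / 248444870436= 63.04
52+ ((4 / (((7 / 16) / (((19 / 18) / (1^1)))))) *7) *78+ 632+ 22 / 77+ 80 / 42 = 125066 / 21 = 5955.52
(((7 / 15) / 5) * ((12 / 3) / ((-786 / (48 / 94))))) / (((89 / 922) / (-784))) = 80958976 / 41097975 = 1.97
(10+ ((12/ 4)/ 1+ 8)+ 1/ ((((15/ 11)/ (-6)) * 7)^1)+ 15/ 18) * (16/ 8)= 4453/ 105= 42.41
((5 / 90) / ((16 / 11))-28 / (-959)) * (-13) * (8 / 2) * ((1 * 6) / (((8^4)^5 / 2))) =-0.00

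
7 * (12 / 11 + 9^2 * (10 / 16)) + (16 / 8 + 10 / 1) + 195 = 50073 / 88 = 569.01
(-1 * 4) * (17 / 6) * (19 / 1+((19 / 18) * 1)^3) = -2000339 / 8748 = -228.66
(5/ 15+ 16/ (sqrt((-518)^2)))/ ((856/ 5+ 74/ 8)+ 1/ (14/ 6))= 5660/ 2810853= 0.00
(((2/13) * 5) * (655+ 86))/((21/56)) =1520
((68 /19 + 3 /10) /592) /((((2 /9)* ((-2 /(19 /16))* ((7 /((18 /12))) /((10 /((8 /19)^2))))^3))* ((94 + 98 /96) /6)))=-1895736121688475 /971126515695616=-1.95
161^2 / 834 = 25921 / 834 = 31.08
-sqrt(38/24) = -sqrt(57)/6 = -1.26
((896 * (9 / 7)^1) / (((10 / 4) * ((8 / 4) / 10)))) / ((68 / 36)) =20736 / 17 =1219.76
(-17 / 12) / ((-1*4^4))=17 / 3072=0.01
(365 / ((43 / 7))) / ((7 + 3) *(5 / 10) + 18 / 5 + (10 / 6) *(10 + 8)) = 12775 / 8299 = 1.54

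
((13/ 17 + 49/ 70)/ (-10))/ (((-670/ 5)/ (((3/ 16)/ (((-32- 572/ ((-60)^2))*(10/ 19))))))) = -127737/ 10549144640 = -0.00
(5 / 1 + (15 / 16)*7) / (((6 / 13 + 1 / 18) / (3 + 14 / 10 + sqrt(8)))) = 21645*sqrt(2) / 484 + 4329 / 44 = 161.63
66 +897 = 963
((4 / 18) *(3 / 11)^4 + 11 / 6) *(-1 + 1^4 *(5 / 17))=-1.29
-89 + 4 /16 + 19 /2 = -317 /4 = -79.25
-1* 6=-6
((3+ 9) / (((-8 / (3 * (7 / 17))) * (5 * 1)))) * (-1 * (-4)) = -126 / 85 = -1.48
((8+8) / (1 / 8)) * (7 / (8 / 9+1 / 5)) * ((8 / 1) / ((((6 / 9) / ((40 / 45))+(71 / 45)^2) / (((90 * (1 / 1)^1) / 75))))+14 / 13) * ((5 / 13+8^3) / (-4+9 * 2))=26439446551680 / 217285159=121680.87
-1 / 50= -0.02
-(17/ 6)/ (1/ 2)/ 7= -17/ 21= -0.81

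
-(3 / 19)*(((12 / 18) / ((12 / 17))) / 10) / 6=-17 / 6840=-0.00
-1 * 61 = -61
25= 25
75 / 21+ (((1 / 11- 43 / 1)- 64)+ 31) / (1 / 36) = -210145 / 77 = -2729.16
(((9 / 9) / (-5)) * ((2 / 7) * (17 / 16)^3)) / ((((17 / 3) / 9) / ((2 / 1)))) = -0.22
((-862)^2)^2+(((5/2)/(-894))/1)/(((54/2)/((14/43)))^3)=386218653714537297171722/699526517607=552114385936.00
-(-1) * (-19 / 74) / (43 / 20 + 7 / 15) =-570 / 5809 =-0.10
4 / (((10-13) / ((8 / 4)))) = -2.67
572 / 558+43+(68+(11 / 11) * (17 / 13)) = 411058 / 3627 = 113.33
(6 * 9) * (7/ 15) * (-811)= -102186/ 5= -20437.20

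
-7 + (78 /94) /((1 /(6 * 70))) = 16051 /47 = 341.51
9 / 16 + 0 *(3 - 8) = 9 / 16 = 0.56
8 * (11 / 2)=44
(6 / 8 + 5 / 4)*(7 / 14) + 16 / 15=31 / 15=2.07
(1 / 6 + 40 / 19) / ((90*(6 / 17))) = 4403 / 61560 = 0.07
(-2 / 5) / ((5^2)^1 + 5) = -1 / 75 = -0.01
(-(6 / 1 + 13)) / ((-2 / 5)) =95 / 2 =47.50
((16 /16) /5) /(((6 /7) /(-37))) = -259 /30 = -8.63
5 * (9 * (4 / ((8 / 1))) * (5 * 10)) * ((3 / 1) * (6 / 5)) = 4050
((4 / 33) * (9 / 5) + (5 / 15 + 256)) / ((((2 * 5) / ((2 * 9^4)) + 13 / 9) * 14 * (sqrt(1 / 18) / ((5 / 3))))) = 92577897 * sqrt(2) / 1460228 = 89.66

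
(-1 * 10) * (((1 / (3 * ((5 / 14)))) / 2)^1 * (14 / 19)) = -196 / 57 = -3.44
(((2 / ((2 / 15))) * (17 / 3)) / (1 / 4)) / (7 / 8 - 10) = -2720 / 73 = -37.26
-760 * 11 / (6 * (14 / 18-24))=60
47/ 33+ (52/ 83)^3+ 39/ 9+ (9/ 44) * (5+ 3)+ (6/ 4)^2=746445107/ 75475884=9.89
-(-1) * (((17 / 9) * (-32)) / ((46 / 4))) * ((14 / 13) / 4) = -3808 / 2691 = -1.42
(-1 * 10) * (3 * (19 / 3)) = -190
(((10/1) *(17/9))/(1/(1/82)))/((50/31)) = 527/3690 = 0.14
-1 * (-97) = 97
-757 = -757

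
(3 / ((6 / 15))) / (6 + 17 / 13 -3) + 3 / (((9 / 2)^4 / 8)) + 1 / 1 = 685745 / 244944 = 2.80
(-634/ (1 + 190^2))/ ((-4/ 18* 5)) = 2853/ 180505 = 0.02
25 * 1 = 25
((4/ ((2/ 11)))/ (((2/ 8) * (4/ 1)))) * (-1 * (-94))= 2068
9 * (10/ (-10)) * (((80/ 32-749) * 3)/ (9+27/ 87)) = 43297/ 20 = 2164.85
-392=-392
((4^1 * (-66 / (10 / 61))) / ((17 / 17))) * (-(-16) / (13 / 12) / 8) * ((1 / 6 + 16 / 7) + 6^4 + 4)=-1761874224 / 455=-3872251.04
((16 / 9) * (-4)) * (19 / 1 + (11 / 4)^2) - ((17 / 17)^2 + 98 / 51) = -29347 / 153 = -191.81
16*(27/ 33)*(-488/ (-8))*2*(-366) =-6429888/ 11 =-584535.27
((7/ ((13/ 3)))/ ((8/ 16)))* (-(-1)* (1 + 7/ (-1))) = -252/ 13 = -19.38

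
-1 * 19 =-19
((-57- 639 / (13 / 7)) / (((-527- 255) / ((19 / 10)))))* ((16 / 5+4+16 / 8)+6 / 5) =99066 / 9775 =10.13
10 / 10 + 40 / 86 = 63 / 43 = 1.47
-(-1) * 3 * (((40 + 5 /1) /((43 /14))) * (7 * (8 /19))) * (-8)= -846720 /817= -1036.38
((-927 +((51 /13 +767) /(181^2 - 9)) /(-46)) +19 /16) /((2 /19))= -43065143975 /4896424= -8795.22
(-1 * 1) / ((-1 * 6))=0.17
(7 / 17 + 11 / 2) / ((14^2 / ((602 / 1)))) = 8643 / 476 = 18.16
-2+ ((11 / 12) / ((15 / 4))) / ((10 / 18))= -39 / 25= -1.56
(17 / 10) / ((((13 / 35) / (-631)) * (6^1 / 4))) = -75089 / 39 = -1925.36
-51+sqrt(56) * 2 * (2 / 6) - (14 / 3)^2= -655 / 9+4 * sqrt(14) / 3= -67.79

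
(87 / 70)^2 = 7569 / 4900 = 1.54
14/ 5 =2.80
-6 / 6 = -1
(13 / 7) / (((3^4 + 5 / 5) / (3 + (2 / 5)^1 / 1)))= 0.08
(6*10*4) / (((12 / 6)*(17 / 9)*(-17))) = -1080 / 289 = -3.74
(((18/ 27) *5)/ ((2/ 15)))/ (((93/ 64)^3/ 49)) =321126400/ 804357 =399.23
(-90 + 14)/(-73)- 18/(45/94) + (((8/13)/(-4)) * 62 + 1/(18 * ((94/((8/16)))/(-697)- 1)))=-139508321/3023514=-46.14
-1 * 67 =-67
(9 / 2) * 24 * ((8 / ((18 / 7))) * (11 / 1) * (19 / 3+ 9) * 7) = 396704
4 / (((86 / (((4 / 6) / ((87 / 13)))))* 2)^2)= 169 / 125955729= 0.00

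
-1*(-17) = 17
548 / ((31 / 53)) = 29044 / 31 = 936.90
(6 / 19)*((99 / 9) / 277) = 66 / 5263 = 0.01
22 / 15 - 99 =-1463 / 15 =-97.53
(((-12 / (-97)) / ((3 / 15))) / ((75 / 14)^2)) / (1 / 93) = 24304 / 12125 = 2.00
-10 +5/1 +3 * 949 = 2842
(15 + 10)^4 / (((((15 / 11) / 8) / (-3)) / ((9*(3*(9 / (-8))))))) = 208828125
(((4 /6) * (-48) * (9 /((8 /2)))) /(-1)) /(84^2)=1 /98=0.01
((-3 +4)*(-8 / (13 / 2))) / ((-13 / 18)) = 1.70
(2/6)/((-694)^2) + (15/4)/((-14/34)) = -46056439/5057178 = -9.11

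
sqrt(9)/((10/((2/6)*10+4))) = 11/5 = 2.20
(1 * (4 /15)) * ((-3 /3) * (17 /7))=-68 /105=-0.65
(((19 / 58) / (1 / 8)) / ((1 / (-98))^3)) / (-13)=71530592 / 377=189736.32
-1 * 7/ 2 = -7/ 2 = -3.50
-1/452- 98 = -44297/452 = -98.00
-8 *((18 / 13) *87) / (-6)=2088 / 13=160.62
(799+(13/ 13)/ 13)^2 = 107910544/ 169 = 638523.93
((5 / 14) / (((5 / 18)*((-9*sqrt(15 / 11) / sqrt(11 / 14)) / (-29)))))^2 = 101761 / 10290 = 9.89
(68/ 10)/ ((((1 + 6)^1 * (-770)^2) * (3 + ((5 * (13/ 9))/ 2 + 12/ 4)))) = 153/ 897502375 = 0.00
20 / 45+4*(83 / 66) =542 / 99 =5.47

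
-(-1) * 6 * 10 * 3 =180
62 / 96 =31 / 48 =0.65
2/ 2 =1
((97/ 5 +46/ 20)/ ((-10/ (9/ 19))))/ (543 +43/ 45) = -17577/ 9301640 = -0.00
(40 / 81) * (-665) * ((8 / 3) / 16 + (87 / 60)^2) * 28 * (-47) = 238300622 / 243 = 980661.00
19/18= 1.06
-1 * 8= -8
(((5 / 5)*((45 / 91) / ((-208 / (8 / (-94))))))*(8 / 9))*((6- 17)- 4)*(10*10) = -15000 / 55601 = -0.27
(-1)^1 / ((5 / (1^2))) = -1 / 5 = -0.20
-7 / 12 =-0.58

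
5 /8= 0.62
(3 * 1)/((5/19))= 57/5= 11.40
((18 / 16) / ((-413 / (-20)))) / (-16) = -45 / 13216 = -0.00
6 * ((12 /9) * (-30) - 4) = -264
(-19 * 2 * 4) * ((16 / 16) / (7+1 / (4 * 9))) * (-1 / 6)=912 / 253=3.60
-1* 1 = -1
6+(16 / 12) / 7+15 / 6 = 365 / 42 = 8.69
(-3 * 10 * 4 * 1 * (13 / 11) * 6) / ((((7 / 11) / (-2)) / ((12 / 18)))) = 12480 / 7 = 1782.86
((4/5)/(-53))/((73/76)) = -304/19345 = -0.02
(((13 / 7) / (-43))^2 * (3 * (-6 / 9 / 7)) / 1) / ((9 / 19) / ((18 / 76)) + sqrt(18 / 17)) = -5746 / 15855175 + 507 * sqrt(34) / 15855175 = -0.00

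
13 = 13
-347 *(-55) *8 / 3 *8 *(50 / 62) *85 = 2595560000 / 93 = 27909247.31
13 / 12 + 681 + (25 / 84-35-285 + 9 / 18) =15241 / 42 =362.88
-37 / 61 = -0.61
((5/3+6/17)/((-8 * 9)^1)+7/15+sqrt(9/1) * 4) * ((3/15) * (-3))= -228373/30600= -7.46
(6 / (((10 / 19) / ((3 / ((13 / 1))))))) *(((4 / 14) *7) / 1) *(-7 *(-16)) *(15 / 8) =1104.92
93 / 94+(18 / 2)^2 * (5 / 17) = 39651 / 1598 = 24.81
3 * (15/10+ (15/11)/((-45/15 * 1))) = 3.14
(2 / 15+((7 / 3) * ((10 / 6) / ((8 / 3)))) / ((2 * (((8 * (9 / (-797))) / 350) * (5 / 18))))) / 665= -15.29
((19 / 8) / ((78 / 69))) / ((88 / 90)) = 19665 / 9152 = 2.15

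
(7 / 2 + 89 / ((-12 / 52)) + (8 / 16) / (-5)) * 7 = -40138 / 15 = -2675.87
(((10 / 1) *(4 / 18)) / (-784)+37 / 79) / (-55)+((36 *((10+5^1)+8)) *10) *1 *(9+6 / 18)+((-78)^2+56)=639379198727 / 7664580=83419.99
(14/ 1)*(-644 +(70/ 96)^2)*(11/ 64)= -114156427/ 73728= -1548.35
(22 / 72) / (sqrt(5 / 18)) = 11 * sqrt(10) / 60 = 0.58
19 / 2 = 9.50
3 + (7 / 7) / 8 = 25 / 8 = 3.12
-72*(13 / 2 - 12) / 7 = 396 / 7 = 56.57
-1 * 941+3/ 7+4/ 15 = -98732/ 105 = -940.30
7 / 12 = 0.58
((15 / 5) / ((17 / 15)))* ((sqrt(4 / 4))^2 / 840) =3 / 952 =0.00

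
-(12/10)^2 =-36/25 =-1.44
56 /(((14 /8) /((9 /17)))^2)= 10368 /2023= 5.13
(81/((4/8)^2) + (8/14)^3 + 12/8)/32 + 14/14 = 245373/21952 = 11.18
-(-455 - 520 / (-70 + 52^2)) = 599495 / 1317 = 455.20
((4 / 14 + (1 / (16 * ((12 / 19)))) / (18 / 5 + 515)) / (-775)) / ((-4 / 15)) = 996377 / 720231680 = 0.00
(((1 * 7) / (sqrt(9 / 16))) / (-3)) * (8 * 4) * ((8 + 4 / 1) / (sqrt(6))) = -1792 * sqrt(6) / 9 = -487.72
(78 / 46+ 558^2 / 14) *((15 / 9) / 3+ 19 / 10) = 263797313 / 4830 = 54616.42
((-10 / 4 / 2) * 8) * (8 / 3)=-80 / 3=-26.67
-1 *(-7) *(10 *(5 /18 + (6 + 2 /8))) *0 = 0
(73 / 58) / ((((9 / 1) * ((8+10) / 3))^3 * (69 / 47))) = 3431 / 630170928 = 0.00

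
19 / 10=1.90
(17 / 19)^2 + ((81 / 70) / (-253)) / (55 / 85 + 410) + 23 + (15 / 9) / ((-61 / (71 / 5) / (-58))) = 126062218769863 / 2722533523710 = 46.30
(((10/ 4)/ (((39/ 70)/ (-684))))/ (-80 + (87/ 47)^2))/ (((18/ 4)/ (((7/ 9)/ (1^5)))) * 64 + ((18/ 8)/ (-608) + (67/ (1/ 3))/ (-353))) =176556484518400/ 1628535556153649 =0.11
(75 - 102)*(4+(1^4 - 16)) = 297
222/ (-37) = -6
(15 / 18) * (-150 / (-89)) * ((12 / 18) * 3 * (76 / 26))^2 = 722000 / 15041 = 48.00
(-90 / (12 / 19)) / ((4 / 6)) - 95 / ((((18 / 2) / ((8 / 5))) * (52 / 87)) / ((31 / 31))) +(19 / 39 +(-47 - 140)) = -22283 / 52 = -428.52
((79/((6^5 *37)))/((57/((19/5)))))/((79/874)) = 437/2157840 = 0.00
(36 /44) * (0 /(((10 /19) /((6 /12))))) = 0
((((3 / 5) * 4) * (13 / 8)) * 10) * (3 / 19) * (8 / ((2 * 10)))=234 / 95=2.46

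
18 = 18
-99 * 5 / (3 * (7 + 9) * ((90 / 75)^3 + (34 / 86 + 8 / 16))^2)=-1.50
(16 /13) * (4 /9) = 64 /117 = 0.55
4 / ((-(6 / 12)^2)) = -16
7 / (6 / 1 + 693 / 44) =28 / 87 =0.32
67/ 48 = 1.40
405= 405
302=302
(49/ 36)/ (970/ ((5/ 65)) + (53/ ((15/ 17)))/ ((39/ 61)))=0.00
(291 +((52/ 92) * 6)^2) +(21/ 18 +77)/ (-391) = 16311559/ 53958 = 302.30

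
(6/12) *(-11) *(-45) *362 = 89595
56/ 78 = 28/ 39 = 0.72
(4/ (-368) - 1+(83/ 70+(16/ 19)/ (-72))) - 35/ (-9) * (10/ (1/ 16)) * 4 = 2489.05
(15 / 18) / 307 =0.00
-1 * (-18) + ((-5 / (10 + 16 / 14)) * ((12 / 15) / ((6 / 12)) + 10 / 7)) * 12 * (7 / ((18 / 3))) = -40 / 39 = -1.03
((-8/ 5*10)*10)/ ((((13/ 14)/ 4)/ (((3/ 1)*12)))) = -322560/ 13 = -24812.31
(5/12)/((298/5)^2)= 125/1065648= 0.00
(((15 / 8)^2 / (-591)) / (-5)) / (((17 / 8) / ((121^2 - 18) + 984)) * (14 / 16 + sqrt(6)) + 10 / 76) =0.01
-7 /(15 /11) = -77 /15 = -5.13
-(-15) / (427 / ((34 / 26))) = 255 / 5551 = 0.05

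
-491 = -491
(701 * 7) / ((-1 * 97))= -4907 / 97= -50.59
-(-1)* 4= 4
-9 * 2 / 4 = -9 / 2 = -4.50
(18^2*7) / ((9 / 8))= 2016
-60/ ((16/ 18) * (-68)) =0.99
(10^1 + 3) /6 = 13 /6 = 2.17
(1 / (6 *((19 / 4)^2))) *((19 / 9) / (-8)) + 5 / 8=2557 / 4104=0.62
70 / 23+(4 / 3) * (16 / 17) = 5042 / 1173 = 4.30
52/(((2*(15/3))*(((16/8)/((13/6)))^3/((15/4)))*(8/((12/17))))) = 28561/13056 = 2.19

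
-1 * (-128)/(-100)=-32/25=-1.28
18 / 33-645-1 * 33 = -7452 / 11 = -677.45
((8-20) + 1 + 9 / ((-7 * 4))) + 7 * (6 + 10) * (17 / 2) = 26339 / 28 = 940.68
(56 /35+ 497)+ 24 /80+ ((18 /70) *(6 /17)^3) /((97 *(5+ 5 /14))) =59439073317 /119140250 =498.90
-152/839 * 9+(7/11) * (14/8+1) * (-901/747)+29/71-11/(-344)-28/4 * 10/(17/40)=-43719480235537/260224555464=-168.01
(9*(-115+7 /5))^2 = 1045301.76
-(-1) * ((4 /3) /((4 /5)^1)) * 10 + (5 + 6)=83 /3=27.67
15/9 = 5/3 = 1.67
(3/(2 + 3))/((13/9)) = 27/65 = 0.42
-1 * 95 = -95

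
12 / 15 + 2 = 14 / 5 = 2.80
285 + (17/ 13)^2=286.71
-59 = -59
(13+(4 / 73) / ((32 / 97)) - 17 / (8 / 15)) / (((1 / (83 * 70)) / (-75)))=1190251125 / 146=8152404.97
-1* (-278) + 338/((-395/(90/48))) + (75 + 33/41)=4563109/12956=352.20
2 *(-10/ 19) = -20/ 19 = -1.05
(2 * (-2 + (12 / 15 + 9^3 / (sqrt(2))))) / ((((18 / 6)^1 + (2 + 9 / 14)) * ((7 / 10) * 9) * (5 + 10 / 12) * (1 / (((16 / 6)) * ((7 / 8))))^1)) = -32 / 1185 + 648 * sqrt(2) / 79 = 11.57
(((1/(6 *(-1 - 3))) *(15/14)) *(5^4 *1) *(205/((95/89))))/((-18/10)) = 57015625/19152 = 2977.01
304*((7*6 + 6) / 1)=14592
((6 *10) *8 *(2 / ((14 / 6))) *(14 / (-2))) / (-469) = 6.14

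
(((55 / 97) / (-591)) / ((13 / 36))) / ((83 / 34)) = -22440 / 20618611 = -0.00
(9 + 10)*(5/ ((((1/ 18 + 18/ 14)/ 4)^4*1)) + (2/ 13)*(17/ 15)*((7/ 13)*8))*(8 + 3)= 1013336471479024/ 12235960815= 82816.26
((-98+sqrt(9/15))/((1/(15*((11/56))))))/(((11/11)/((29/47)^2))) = -971355/8836+27753*sqrt(15)/123704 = -109.06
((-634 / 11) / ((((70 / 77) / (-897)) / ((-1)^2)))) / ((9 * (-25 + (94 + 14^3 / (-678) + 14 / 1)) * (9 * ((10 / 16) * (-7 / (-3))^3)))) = 1.12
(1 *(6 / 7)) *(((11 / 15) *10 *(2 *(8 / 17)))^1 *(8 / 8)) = 5.92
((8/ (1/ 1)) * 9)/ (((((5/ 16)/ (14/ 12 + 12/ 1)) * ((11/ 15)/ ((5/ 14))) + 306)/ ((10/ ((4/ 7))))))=1990800/ 483557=4.12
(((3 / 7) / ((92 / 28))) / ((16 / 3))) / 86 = 9 / 31648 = 0.00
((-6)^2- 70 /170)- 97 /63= 36466 /1071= 34.05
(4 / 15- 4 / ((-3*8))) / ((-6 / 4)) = -13 / 45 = -0.29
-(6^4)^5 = -3656158440062976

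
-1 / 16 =-0.06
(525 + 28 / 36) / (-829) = -4732 / 7461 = -0.63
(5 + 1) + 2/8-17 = -43/4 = -10.75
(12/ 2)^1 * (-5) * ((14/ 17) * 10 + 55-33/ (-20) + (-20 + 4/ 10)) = -46191/ 34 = -1358.56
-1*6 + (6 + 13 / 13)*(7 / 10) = -11 / 10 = -1.10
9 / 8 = 1.12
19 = 19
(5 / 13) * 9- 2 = 19 / 13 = 1.46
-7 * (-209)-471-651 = 341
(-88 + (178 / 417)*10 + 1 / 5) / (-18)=174163 / 37530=4.64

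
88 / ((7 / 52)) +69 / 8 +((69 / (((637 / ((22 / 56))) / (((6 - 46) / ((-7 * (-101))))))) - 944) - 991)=-32096696291 / 25220104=-1272.66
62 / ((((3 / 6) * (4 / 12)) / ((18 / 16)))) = 837 / 2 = 418.50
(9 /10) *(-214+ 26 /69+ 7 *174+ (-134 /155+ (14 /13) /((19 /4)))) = 3977313342 /4402775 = 903.37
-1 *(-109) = 109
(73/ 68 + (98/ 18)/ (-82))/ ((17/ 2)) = 25271/ 213282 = 0.12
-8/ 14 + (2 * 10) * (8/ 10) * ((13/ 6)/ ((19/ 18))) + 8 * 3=7484/ 133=56.27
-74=-74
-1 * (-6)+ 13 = 19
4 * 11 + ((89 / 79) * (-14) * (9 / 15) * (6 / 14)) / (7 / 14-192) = 6659744 / 151285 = 44.02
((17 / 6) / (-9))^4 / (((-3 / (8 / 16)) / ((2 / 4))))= -83521 / 102036672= -0.00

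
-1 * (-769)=769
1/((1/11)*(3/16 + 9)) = 176/147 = 1.20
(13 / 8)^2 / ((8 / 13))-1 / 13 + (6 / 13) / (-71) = 1988407 / 472576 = 4.21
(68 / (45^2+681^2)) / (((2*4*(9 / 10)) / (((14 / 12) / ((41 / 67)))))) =39865 / 1031250204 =0.00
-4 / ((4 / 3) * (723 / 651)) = -2.70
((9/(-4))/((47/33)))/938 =-297/176344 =-0.00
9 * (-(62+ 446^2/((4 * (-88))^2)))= -17732169/30976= -572.45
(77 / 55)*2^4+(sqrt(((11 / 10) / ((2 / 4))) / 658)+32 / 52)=sqrt(36190) / 3290+1496 / 65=23.07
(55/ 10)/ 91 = 11/ 182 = 0.06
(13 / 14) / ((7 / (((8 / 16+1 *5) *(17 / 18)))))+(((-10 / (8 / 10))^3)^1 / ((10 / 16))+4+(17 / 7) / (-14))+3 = -10998485 / 3528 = -3117.48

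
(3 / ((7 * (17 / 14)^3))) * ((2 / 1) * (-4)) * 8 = -75264 / 4913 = -15.32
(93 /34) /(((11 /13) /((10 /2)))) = 6045 /374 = 16.16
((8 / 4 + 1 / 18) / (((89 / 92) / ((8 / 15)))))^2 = 185395456 / 144360225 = 1.28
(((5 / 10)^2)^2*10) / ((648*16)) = 5 / 82944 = 0.00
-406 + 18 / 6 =-403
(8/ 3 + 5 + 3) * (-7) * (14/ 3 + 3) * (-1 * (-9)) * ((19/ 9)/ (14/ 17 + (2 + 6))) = -1232.66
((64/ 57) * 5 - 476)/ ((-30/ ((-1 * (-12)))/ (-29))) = -5456.48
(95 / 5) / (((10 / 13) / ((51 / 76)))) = 663 / 40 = 16.58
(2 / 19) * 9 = 18 / 19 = 0.95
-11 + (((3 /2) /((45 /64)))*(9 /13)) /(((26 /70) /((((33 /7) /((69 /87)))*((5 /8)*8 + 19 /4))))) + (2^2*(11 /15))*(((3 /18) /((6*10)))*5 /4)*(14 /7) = 35435389 /161460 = 219.47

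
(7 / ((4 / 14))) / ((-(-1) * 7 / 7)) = 49 / 2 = 24.50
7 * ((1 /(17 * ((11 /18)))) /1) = 126 /187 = 0.67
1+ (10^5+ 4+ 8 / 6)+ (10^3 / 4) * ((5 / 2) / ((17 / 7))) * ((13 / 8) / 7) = 40826959 / 408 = 100066.08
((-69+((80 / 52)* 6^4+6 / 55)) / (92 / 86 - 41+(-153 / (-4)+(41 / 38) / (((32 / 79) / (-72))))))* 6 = -53974667088 / 904099625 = -59.70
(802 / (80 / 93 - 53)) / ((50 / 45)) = -335637 / 24245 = -13.84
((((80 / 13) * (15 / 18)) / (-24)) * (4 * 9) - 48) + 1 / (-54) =-39109 / 702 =-55.71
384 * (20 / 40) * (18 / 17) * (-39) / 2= -67392 / 17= -3964.24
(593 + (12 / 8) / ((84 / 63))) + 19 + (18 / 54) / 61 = 897623 / 1464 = 613.13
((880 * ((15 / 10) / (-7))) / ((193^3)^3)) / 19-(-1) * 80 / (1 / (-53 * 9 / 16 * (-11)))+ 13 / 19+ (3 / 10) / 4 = 51858631229074088471775727327 / 1976639243139087798786760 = 26235.76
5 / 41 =0.12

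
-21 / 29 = -0.72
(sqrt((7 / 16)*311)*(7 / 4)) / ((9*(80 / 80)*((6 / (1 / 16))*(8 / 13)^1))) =0.04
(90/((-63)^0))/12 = 15/2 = 7.50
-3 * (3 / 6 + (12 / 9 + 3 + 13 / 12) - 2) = -47 / 4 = -11.75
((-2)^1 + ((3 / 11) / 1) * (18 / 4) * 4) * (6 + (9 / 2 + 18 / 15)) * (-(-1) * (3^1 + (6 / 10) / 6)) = 29016 / 275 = 105.51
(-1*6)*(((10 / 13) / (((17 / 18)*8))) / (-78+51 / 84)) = 3780 / 478907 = 0.01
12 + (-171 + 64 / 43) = -6773 / 43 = -157.51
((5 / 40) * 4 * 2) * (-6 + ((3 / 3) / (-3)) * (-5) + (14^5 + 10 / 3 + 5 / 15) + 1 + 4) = 537828.33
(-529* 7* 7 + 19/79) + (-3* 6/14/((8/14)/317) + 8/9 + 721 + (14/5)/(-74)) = -13633423043/526140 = -25912.16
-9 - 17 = -26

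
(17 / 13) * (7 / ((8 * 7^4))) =17 / 35672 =0.00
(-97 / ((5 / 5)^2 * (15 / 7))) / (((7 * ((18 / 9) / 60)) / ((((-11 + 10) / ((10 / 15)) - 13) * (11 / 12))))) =30943 / 12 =2578.58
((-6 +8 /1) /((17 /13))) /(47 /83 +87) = 1079 /61778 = 0.02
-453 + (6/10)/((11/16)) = -24867/55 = -452.13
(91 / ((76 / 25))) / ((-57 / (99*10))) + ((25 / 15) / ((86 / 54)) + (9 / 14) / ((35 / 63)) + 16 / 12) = -841644073 / 1629915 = -516.37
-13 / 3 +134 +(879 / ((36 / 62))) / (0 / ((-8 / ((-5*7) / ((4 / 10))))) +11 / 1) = 17641 / 66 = 267.29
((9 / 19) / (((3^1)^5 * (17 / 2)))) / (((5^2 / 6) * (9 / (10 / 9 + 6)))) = 256 / 5886675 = 0.00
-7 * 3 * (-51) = 1071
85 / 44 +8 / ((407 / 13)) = 3561 / 1628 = 2.19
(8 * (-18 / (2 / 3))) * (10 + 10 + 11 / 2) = -5508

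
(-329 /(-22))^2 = 108241 /484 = 223.64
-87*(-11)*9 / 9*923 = 883311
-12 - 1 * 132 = -144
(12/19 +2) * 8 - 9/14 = 5429/266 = 20.41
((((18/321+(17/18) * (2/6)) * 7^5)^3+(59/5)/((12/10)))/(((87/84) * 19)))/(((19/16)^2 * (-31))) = -41864424266115845643853184/148683617878903929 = -281567161.62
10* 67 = 670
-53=-53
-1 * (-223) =223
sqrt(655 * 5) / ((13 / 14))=70 * sqrt(131) / 13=61.63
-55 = -55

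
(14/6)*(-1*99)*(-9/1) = 2079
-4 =-4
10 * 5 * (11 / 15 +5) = 860 / 3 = 286.67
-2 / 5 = -0.40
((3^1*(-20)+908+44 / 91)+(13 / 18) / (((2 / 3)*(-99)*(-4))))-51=344858575 / 432432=797.49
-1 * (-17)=17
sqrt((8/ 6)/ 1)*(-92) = -184*sqrt(3)/ 3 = -106.23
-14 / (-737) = 14 / 737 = 0.02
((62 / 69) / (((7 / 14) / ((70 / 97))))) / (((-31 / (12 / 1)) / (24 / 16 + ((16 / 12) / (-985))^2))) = -2933963984 / 3896229555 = -0.75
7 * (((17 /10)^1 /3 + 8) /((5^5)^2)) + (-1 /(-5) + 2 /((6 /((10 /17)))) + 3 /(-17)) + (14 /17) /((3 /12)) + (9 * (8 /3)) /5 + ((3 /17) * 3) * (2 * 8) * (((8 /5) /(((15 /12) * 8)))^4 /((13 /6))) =538447535579 /64746093750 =8.32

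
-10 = -10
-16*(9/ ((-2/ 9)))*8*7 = 36288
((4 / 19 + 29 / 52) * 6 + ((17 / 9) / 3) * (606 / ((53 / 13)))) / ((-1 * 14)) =-3305611 / 471276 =-7.01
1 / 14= 0.07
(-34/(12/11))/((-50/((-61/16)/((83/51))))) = -193919/132800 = -1.46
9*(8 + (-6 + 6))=72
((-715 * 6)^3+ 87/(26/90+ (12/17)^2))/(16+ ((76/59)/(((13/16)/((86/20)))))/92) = -2458327761722666925/500489048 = -4911851261.37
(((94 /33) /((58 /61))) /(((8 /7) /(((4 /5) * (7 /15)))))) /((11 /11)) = 140483 /143550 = 0.98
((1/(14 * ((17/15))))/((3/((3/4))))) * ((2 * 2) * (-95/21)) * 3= -1425/1666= -0.86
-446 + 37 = -409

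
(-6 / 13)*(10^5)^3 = -6000000000000000 / 13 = -461538461538461.54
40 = 40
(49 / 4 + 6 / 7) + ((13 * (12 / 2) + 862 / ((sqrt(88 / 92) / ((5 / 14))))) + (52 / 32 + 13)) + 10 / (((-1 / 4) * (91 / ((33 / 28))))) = 536171 / 5096 + 2155 * sqrt(506) / 154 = 419.99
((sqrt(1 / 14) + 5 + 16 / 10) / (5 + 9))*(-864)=-14256 / 35 - 216*sqrt(14) / 49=-423.81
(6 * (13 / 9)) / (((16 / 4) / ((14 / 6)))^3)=1.72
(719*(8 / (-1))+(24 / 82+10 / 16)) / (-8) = 1886355 / 2624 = 718.89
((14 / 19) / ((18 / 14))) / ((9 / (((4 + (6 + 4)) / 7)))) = 196 / 1539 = 0.13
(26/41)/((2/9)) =117/41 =2.85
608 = 608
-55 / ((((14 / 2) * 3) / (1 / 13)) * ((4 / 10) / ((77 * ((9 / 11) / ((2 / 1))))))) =-825 / 52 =-15.87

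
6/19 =0.32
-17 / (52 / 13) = -17 / 4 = -4.25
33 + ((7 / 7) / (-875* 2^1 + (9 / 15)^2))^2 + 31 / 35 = 2269144267941 / 66964627835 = 33.89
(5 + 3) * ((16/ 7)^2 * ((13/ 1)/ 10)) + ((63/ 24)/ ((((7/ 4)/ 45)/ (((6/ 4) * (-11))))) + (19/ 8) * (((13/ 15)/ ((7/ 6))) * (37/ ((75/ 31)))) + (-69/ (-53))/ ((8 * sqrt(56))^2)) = -514795938683/ 498624000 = -1032.43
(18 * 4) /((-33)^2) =8 /121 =0.07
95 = 95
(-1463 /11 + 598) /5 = 93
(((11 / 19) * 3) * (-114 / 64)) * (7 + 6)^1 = -1287 / 32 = -40.22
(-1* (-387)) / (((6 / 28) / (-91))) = -164346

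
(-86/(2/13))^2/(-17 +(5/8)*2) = -1249924/63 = -19840.06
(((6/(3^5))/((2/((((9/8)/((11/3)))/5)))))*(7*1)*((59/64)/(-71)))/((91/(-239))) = 14101/77975040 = 0.00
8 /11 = 0.73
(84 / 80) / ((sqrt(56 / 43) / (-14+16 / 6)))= -17 * sqrt(602) / 40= -10.43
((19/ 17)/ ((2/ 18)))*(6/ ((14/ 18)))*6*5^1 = 2327.90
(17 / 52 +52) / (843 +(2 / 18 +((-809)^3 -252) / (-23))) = 563247 / 247803553556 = 0.00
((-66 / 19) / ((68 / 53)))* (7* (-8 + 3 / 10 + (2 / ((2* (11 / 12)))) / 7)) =923631 / 6460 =142.98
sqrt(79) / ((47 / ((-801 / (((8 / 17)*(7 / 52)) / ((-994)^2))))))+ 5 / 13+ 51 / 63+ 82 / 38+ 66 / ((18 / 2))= -2362572848.70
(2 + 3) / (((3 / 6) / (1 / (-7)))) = -10 / 7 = -1.43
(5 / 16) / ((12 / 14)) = 35 / 96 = 0.36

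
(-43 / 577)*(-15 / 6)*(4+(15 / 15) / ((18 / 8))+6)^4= 8393051320 / 3785697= 2217.04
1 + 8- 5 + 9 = 13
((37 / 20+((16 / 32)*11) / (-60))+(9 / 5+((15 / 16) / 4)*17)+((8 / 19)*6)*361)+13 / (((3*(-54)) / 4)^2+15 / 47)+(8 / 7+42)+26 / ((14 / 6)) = 973.84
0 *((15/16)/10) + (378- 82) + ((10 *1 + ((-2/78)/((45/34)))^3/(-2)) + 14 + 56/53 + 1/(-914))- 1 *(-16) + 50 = 101350684409156309/261850512192750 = 387.06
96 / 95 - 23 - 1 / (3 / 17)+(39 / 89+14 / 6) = -631198 / 25365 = -24.88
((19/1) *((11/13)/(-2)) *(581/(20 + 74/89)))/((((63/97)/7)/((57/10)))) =-19917634583/1446120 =-13773.15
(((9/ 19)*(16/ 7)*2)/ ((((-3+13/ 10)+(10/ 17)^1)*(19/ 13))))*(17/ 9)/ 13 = -92480/ 477603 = -0.19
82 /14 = 41 /7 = 5.86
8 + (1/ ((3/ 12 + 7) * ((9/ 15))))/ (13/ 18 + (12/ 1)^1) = 53248/ 6641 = 8.02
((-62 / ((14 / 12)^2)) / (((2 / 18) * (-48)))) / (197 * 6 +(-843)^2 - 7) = 837 / 69758752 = 0.00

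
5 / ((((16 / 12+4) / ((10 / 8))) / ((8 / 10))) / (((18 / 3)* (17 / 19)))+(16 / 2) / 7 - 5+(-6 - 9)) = -5355 / 19132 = -0.28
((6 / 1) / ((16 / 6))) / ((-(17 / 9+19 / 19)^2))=-729 / 2704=-0.27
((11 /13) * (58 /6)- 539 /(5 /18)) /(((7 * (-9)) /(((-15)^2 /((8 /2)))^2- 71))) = 18646613887 /196560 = 94864.74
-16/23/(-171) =16/3933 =0.00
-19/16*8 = -19/2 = -9.50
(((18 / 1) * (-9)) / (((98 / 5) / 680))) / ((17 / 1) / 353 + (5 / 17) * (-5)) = 206584425 / 52283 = 3951.27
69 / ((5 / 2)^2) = 276 / 25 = 11.04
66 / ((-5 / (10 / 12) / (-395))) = 4345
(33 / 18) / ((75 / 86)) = 473 / 225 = 2.10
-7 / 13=-0.54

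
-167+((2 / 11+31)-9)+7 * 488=35983 / 11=3271.18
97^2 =9409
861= 861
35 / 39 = 0.90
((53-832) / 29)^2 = 721.57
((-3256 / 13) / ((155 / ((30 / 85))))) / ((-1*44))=444 / 34255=0.01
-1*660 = -660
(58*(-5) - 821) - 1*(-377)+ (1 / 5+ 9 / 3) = -3654 / 5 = -730.80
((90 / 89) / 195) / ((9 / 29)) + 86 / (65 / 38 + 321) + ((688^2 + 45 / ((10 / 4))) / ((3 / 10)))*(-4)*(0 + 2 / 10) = -17909856793418 / 14188291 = -1262298.38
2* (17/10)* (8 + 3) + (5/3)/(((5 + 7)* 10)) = 13469/360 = 37.41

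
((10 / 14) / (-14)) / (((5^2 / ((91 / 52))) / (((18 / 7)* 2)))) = -9 / 490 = -0.02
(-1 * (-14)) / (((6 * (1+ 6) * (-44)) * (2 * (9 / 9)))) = -1 / 264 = -0.00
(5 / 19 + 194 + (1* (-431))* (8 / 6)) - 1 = -21740 / 57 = -381.40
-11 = -11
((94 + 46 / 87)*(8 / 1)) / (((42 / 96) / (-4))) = -4210688 / 609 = -6914.10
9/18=1/2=0.50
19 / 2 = 9.50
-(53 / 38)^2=-2809 / 1444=-1.95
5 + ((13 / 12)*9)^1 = 59 / 4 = 14.75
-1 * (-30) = 30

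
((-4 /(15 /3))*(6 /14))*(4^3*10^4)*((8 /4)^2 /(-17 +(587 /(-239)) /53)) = 38913024000 /755741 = 51489.89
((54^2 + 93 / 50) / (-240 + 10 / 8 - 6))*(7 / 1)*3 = -557046 / 2225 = -250.36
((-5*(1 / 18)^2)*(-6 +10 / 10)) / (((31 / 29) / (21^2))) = 31.83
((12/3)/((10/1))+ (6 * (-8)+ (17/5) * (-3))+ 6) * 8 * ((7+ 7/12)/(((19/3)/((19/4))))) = -23569/10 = -2356.90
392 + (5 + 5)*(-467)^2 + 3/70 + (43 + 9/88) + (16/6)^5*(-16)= 1630976184581/748440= 2179167.58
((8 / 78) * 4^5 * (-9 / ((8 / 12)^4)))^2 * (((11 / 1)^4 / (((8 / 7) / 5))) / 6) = 41313313198080 / 169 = 244457474544.85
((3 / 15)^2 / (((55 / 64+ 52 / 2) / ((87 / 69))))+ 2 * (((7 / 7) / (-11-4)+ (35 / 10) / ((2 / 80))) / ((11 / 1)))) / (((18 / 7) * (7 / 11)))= 138323813 / 8895825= 15.55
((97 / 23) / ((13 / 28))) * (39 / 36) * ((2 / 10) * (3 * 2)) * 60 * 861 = 14030856 / 23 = 610037.22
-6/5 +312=1554/5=310.80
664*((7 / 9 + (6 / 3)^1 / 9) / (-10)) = -332 / 5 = -66.40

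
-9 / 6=-3 / 2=-1.50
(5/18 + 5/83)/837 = 505/1250478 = 0.00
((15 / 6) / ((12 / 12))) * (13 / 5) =13 / 2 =6.50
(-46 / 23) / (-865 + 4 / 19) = 38 / 16431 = 0.00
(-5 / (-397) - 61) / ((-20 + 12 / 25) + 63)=-605300 / 431539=-1.40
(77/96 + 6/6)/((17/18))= 519/272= 1.91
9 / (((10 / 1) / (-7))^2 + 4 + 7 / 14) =1.38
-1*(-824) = 824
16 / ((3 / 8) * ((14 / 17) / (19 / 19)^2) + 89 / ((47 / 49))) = 51136 / 297535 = 0.17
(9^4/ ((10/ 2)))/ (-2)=-6561/ 10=-656.10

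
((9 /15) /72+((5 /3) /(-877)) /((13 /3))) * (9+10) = 205219 /1368120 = 0.15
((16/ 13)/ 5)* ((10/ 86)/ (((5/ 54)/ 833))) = 719712/ 2795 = 257.50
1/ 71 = 0.01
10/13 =0.77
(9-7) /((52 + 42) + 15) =2 /109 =0.02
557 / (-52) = -557 / 52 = -10.71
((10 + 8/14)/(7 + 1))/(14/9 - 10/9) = 333/112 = 2.97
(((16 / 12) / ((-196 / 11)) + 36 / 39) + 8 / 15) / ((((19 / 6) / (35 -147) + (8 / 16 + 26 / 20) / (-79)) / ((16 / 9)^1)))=-533954048 / 11099907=-48.10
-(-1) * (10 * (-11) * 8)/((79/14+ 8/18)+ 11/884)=-49008960/339707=-144.27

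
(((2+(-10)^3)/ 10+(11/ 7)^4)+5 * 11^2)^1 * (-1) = -6138131/ 12005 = -511.30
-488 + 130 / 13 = -478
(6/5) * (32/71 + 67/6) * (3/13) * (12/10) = 89082/23075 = 3.86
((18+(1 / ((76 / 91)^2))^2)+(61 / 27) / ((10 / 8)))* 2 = 98468078359 / 2251946880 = 43.73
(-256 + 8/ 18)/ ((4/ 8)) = -4600/ 9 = -511.11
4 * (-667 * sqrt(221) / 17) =-2668 * sqrt(221) / 17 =-2333.10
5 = 5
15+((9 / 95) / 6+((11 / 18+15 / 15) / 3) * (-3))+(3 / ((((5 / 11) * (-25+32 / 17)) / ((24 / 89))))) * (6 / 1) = 12.94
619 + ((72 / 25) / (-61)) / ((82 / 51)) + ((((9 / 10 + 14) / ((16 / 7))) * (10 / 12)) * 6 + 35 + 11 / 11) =1375678823 / 2000800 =687.56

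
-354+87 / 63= -7405 / 21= -352.62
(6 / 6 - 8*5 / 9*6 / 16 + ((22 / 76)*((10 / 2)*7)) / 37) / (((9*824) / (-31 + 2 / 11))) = 187241 / 114695856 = 0.00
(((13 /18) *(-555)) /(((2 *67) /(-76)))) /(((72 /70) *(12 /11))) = 17592575 /86832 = 202.60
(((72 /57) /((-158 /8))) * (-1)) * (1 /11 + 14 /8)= 1944 /16511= 0.12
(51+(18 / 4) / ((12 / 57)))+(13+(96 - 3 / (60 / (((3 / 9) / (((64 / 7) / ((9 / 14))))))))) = 464317 / 2560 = 181.37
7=7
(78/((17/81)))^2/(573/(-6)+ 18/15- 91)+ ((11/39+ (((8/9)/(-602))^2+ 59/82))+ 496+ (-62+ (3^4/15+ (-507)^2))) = 5377975220192501524189/20946838348300410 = 256744.01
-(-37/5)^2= -1369/25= -54.76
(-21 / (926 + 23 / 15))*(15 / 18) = -525 / 27826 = -0.02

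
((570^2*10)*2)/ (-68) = -1624500/ 17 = -95558.82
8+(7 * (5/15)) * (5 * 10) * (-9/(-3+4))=-1042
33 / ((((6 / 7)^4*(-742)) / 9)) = -3773 / 5088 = -0.74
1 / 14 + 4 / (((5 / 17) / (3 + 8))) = 10477 / 70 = 149.67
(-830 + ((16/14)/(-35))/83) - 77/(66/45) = -882.50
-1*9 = -9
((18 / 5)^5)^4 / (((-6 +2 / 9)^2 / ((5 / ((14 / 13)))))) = 32268972922752572879044608 / 1735687255859375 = 18591467335.96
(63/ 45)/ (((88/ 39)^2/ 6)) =31941/ 19360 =1.65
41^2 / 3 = 1681 / 3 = 560.33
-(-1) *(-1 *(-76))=76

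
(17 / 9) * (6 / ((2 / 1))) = 5.67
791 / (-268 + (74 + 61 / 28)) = -22148 / 5371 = -4.12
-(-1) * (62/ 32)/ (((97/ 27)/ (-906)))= -379161/ 776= -488.61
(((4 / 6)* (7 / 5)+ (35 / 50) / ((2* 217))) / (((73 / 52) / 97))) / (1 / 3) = 2192879 / 11315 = 193.80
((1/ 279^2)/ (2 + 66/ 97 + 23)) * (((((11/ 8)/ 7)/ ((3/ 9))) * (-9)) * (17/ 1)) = -18139/ 402166968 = -0.00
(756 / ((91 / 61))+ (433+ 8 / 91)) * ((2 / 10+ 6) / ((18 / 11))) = 249271 / 70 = 3561.01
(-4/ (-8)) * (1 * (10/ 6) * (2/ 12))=5/ 36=0.14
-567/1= -567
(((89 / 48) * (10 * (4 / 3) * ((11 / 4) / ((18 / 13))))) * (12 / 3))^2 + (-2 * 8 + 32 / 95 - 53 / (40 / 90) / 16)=1537854896633 / 39890880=38551.54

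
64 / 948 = 16 / 237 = 0.07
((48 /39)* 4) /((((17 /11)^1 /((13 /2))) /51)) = 1056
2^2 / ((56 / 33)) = 33 / 14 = 2.36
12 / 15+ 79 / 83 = 727 / 415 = 1.75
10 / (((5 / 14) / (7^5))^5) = 1442517778604304517623247936 / 625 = 2308028445766887228197197.00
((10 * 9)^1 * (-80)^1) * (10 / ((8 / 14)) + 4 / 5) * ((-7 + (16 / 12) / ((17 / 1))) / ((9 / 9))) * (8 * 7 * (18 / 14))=1116270720 / 17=65662983.53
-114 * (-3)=342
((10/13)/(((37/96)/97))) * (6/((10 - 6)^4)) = 4365/962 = 4.54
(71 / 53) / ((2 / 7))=497 / 106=4.69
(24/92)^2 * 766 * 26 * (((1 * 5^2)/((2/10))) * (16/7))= 1433952000/3703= 387240.62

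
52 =52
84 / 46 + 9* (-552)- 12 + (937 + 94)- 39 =-91682 / 23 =-3986.17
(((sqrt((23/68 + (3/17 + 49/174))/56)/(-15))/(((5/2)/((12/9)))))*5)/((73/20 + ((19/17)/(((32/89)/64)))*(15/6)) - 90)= -4*sqrt(1990734)/109417203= -0.00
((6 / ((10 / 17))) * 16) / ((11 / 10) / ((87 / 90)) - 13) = -2958 / 215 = -13.76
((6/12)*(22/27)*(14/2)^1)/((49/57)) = 209/63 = 3.32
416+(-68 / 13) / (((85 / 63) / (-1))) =27292 / 65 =419.88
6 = 6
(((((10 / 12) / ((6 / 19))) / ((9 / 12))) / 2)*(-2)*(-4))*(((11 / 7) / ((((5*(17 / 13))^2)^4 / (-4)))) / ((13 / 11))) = -2308141449328 / 103001418464765625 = -0.00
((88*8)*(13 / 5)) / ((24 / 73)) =83512 / 15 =5567.47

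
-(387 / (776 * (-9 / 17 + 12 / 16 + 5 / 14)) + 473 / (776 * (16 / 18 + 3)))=-1523619 / 1493800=-1.02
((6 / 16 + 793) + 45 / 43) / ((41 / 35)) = 9564835 / 14104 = 678.16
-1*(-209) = 209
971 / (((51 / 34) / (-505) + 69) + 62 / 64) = 15691360 / 1130647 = 13.88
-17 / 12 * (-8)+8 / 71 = 2438 / 213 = 11.45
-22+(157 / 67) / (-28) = -41429 / 1876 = -22.08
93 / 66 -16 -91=-2323 / 22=-105.59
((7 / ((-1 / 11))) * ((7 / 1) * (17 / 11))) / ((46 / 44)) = -18326 / 23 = -796.78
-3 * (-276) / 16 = 207 / 4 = 51.75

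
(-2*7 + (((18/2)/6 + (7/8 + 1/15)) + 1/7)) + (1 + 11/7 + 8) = -709/840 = -0.84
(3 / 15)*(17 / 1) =17 / 5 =3.40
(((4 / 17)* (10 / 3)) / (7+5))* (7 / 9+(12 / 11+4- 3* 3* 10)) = -83290 / 15147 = -5.50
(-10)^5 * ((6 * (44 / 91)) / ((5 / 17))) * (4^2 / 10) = -143616000 / 91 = -1578197.80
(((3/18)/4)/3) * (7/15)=7/1080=0.01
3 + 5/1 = 8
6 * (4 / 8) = 3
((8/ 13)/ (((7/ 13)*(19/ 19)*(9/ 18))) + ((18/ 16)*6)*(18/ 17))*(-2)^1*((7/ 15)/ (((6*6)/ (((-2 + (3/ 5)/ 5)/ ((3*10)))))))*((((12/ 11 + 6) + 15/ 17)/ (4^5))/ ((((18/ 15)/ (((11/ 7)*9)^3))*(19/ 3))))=0.04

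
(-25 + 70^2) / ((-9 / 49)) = -79625 / 3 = -26541.67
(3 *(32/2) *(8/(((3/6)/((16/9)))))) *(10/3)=40960/9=4551.11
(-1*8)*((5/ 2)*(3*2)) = -120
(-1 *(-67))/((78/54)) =46.38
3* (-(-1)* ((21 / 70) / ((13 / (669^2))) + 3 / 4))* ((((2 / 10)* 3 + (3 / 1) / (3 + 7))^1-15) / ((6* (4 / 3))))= -1135992303 / 20800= -54615.01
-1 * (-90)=90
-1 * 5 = -5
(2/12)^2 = 1/36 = 0.03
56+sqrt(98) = 7 * sqrt(2)+56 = 65.90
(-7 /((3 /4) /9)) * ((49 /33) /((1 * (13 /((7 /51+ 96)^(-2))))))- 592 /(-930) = 1015880718172 /1598500501455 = 0.64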